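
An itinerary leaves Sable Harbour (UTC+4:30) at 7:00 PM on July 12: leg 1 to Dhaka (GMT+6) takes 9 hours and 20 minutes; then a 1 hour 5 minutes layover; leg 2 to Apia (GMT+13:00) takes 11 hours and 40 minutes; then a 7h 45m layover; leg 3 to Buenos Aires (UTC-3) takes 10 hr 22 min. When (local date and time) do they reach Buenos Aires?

3:42 AM on July 14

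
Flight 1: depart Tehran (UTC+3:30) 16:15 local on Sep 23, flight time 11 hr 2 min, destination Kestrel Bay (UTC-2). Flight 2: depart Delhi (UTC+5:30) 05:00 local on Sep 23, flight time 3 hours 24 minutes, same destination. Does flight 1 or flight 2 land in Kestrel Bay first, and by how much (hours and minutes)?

Flight 1 in UTC: 16:15 − 3:30 = 12:45 on Sep 23.
+11 hours and 2 minutes → arrive 23:47 UTC on Sep 23.
Flight 2 in UTC: 05:00 − 5:30 = 23:30 on Sep 22.
+3 hours and 24 minutes → arrive 02:54 UTC on Sep 23.
Flight 2 lands earlier by 20 hours 53 minutes.

the second, by 20 hours 53 minutes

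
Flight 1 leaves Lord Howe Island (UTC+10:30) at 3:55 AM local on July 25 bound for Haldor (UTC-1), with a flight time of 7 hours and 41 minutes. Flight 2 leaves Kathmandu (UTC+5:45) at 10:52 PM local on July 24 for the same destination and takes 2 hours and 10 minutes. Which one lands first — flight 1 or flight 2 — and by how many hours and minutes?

the second, by 5 hours 49 minutes

Flight 1 in UTC: 3:55 AM − 10:30 = 5:25 PM on Jul 24.
+7 hours 41 minutes → arrive 1:06 AM UTC on Jul 25.
Flight 2 in UTC: 10:52 PM − 5:45 = 5:07 PM on Jul 24.
+2 hours and 10 minutes → arrive 7:17 PM UTC on Jul 24.
Flight 2 lands earlier by 5 hours 49 minutes.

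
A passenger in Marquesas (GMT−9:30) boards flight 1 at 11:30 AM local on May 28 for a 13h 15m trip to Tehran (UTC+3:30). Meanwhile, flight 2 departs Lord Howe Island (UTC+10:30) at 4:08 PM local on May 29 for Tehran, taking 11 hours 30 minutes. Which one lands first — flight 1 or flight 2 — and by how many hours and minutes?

the first, by 6 hours 53 minutes

Flight 1 in UTC: 11:30 AM + 9:30 = 9:00 PM on May 28.
+13 hours 15 minutes → arrive 10:15 AM UTC on May 29.
Flight 2 in UTC: 4:08 PM − 10:30 = 5:38 AM on May 29.
+11 hours and 30 minutes → arrive 5:08 PM UTC on May 29.
Flight 1 lands earlier by 6 hours 53 minutes.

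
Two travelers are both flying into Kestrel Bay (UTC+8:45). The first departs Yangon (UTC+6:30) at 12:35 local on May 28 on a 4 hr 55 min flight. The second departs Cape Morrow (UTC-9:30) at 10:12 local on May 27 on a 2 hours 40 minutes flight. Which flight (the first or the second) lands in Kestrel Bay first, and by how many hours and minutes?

Flight 1 in UTC: 12:35 − 6:30 = 06:05 on May 28.
+4 hours and 55 minutes → arrive 11:00 UTC on May 28.
Flight 2 in UTC: 10:12 + 9:30 = 19:42 on May 27.
+2 hours 40 minutes → arrive 22:22 UTC on May 27.
Flight 2 lands earlier by 12 hours 38 minutes.

the second, by 12 hours 38 minutes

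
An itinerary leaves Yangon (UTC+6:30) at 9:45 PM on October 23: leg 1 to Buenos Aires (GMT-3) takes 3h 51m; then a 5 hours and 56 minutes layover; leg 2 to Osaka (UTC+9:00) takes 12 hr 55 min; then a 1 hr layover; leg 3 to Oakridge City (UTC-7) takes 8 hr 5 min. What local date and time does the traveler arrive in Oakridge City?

4:02 PM on October 24

Convert departure to UTC: 9:45 PM − 6:30 = 3:15 PM UTC on Oct 23.
Add 3 hours 51 minutes leg 1 → 7:06 PM UTC.
Add 5 hours 56 minutes layover in Buenos Aires → 1:02 AM UTC (Oct 24).
Add 12 hours 55 minutes leg 2 → 1:57 PM UTC.
Add 1 hour layover in Osaka → 2:57 PM UTC.
Add 8 hours and 5 minutes leg 3 → 11:02 PM UTC.
Oakridge City is UTC−7:00, so local arrival = 11:02 PM − 7:00 = 4:02 PM on Oct 24.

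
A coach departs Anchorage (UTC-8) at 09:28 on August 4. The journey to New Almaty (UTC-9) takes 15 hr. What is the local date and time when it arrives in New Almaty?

Convert departure to UTC: 09:28 + 8:00 = 17:28 UTC on Aug 4.
Add 15 hours travel time → 08:28 UTC (Aug 5).
New Almaty is UTC−9:00, so local arrival = 08:28 − 9:00 = 23:28 on Aug 4.

23:28 on Aug 4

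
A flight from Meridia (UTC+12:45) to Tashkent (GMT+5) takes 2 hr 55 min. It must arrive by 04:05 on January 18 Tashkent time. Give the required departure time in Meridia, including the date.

Target arrival in UTC: 04:05 − 5:00 = 23:05 on Jan 17.
Subtract 2 hours and 55 minutes → departure 20:10 UTC on Jan 17.
Meridia is UTC+12:45: 20:10 + 12:45 = 08:55 on Jan 18.

08:55 on Jan 18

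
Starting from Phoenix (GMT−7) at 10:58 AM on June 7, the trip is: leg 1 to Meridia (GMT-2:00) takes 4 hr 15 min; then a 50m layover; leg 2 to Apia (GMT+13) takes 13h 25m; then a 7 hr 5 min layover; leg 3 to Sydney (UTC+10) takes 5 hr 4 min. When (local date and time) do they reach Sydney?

Convert departure to UTC: 10:58 AM + 7:00 = 5:58 PM UTC on Jun 7.
Add 4 hours and 15 minutes leg 1 → 10:13 PM UTC.
Add 50 minutes layover in Meridia → 11:03 PM UTC.
Add 13 hours 25 minutes leg 2 → 12:28 PM UTC (Jun 8).
Add 7 hours 5 minutes layover in Apia → 7:33 PM UTC.
Add 5 hours and 4 minutes leg 3 → 12:37 AM UTC (Jun 9).
Sydney is UTC+10:00, so local arrival = 12:37 AM + 10:00 = 10:37 AM on Jun 9.

10:37 AM on June 9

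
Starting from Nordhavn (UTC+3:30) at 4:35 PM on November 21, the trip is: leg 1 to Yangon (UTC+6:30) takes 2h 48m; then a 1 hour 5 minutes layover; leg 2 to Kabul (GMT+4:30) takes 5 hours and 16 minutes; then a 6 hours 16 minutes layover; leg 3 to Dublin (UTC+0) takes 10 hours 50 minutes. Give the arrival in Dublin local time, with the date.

3:20 PM on Nov 22

Convert departure to UTC: 4:35 PM − 3:30 = 1:05 PM UTC on Nov 21.
Add 2 hours and 48 minutes leg 1 → 3:53 PM UTC.
Add 1 hour 5 minutes layover in Yangon → 4:58 PM UTC.
Add 5 hours and 16 minutes leg 2 → 10:14 PM UTC.
Add 6 hours 16 minutes layover in Kabul → 4:30 AM UTC (Nov 22).
Add 10 hours and 50 minutes leg 3 → 3:20 PM UTC.
Dublin is UTC+0, so local arrival is the same: 3:20 PM on Nov 22.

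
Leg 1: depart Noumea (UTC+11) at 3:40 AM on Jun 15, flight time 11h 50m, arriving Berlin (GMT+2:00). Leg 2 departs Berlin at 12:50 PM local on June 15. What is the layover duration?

Convert departure to UTC: 3:40 AM − 11:00 = 4:40 PM UTC on Jun 14.
Add 11 hours and 50 minutes flight time → 4:30 AM UTC (Jun 15).
Berlin is UTC+2:00, so local arrival = 4:30 AM + 2:00 = 6:30 AM on Jun 15.
Layover = 12:50 PM − 6:30 AM = 6 hours 20 minutes.

6 hours 20 minutes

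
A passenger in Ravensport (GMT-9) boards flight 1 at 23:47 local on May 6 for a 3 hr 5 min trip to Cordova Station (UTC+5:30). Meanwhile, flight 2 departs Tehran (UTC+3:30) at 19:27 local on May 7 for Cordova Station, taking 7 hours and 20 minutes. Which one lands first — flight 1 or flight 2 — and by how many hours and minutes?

the first, by 11 hours 25 minutes

Flight 1 in UTC: 23:47 + 9:00 = 08:47 on May 7.
+3 hours and 5 minutes → arrive 11:52 UTC on May 7.
Flight 2 in UTC: 19:27 − 3:30 = 15:57 on May 7.
+7 hours and 20 minutes → arrive 23:17 UTC on May 7.
Flight 1 lands earlier by 11 hours 25 minutes.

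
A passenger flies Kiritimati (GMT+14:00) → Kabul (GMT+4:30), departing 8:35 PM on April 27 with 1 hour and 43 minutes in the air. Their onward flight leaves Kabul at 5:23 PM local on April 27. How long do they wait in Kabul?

4 hours 35 minutes

Convert departure to UTC: 8:35 PM − 14:00 = 6:35 AM UTC on Apr 27.
Add 1 hour and 43 minutes flight time → 8:18 AM UTC.
Kabul is UTC+4:30, so local arrival = 8:18 AM + 4:30 = 12:48 PM on Apr 27.
Layover = 5:23 PM − 12:48 PM = 4 hours 35 minutes.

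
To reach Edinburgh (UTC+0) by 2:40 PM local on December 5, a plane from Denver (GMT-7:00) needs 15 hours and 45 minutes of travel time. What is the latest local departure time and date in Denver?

3:55 PM on December 4

Target arrival is already UTC: 2:40 PM on Dec 5.
Subtract 15 hours and 45 minutes → departure 10:55 PM UTC on Dec 4.
Denver is UTC−7:00: 10:55 PM − 7:00 = 3:55 PM on Dec 4.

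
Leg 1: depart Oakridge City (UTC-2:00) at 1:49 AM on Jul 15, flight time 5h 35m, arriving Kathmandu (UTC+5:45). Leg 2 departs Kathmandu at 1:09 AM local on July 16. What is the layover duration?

10 hours

Convert departure to UTC: 1:49 AM + 2:00 = 3:49 AM UTC on Jul 15.
Add 5 hours and 35 minutes flight time → 9:24 AM UTC.
Kathmandu is UTC+5:45, so local arrival = 9:24 AM + 5:45 = 3:09 PM on Jul 15.
Layover = 1:09 AM − 3:09 PM (+1 day) = 10 hours.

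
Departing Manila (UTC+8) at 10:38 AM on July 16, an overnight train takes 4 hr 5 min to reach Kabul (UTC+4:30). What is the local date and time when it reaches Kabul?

Convert departure to UTC: 10:38 AM − 8:00 = 2:38 AM UTC on Jul 16.
Add 4 hours 5 minutes travel time → 6:43 AM UTC.
Kabul is UTC+4:30, so local arrival = 6:43 AM + 4:30 = 11:13 AM on Jul 16.

11:13 AM on July 16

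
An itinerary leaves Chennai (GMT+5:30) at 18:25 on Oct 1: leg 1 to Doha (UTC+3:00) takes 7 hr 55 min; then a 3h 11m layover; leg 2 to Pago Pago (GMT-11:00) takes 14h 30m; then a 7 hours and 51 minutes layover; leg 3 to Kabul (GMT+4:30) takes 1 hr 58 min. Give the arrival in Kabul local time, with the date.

Convert departure to UTC: 18:25 − 5:30 = 12:55 UTC on Oct 1.
Add 7 hours 55 minutes leg 1 → 20:50 UTC.
Add 3 hours 11 minutes layover in Doha → 00:01 UTC (Oct 2).
Add 14 hours and 30 minutes leg 2 → 14:31 UTC.
Add 7 hours 51 minutes layover in Pago Pago → 22:22 UTC.
Add 1 hour 58 minutes leg 3 → 00:20 UTC (Oct 3).
Kabul is UTC+4:30, so local arrival = 00:20 + 4:30 = 04:50 on Oct 3.

04:50 on Oct 3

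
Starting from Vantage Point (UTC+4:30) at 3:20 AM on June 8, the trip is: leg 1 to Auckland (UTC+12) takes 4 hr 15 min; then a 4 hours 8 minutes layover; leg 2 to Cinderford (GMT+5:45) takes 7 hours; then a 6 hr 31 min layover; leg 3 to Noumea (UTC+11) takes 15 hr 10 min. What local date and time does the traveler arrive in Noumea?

10:54 PM on June 9

Convert departure to UTC: 3:20 AM − 4:30 = 10:50 PM UTC on Jun 7.
Add 4 hours and 15 minutes leg 1 → 3:05 AM UTC (Jun 8).
Add 4 hours and 8 minutes layover in Auckland → 7:13 AM UTC.
Add 7 hours leg 2 → 2:13 PM UTC.
Add 6 hours 31 minutes layover in Cinderford → 8:44 PM UTC.
Add 15 hours and 10 minutes leg 3 → 11:54 AM UTC (Jun 9).
Noumea is UTC+11:00, so local arrival = 11:54 AM + 11:00 = 10:54 PM on Jun 9.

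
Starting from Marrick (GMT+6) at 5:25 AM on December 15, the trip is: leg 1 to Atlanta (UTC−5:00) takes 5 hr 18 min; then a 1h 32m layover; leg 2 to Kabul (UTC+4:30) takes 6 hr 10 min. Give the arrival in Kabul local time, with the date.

Convert departure to UTC: 5:25 AM − 6:00 = 11:25 PM UTC on Dec 14.
Add 5 hours and 18 minutes leg 1 → 4:43 AM UTC (Dec 15).
Add 1 hour 32 minutes layover in Atlanta → 6:15 AM UTC.
Add 6 hours and 10 minutes leg 2 → 12:25 PM UTC.
Kabul is UTC+4:30, so local arrival = 12:25 PM + 4:30 = 4:55 PM on Dec 15.

4:55 PM on December 15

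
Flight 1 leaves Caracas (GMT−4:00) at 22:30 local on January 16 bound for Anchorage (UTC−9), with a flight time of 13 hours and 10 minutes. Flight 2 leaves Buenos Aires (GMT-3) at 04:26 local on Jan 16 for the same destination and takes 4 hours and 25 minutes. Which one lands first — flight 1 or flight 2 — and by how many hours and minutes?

Flight 1 in UTC: 22:30 + 4:00 = 02:30 on Jan 17.
+13 hours 10 minutes → arrive 15:40 UTC on Jan 17.
Flight 2 in UTC: 04:26 + 3:00 = 07:26 on Jan 16.
+4 hours 25 minutes → arrive 11:51 UTC on Jan 16.
Flight 2 lands earlier by 27 hours 49 minutes.

the second, by 27 hours 49 minutes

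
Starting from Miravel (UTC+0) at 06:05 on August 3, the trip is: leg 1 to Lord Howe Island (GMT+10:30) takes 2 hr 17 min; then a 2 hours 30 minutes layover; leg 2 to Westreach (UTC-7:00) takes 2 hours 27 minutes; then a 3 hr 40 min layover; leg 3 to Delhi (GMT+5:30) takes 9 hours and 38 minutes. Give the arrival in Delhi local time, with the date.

08:07 on Aug 4

Miravel is at UTC+0, so departure is already 06:05 UTC on Aug 3.
Add 2 hours 17 minutes leg 1 → 08:22 UTC.
Add 2 hours 30 minutes layover in Lord Howe Island → 10:52 UTC.
Add 2 hours 27 minutes leg 2 → 13:19 UTC.
Add 3 hours and 40 minutes layover in Westreach → 16:59 UTC.
Add 9 hours 38 minutes leg 3 → 02:37 UTC (Aug 4).
Delhi is UTC+5:30, so local arrival = 02:37 + 5:30 = 08:07 on Aug 4.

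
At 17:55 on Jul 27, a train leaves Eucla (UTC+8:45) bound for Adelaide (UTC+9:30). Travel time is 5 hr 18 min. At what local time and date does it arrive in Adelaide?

23:58 on July 27

Convert departure to UTC: 17:55 − 8:45 = 09:10 UTC on Jul 27.
Add 5 hours 18 minutes travel time → 14:28 UTC.
Adelaide is UTC+9:30, so local arrival = 14:28 + 9:30 = 23:58 on Jul 27.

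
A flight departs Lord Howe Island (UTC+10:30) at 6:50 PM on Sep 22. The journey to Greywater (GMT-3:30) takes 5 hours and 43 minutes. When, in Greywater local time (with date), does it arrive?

10:33 AM on September 22

Greywater is 14:00 behind Lord Howe Island.
After 5 hours and 43 minutes it is 12:33 AM (Sep 23) in Lord Howe Island.
Shift by the zone difference: 12:33 AM − 14:00 = 10:33 AM on Sep 22 in Greywater.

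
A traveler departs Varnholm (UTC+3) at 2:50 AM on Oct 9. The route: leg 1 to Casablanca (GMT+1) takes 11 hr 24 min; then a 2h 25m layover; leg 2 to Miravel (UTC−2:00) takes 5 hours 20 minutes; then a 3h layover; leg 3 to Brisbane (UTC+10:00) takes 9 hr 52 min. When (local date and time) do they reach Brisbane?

Convert departure to UTC: 2:50 AM − 3:00 = 11:50 PM UTC on Oct 8.
Add 11 hours 24 minutes leg 1 → 11:14 AM UTC (Oct 9).
Add 2 hours 25 minutes layover in Casablanca → 1:39 PM UTC.
Add 5 hours 20 minutes leg 2 → 6:59 PM UTC.
Add 3 hours layover in Miravel → 9:59 PM UTC.
Add 9 hours 52 minutes leg 3 → 7:51 AM UTC (Oct 10).
Brisbane is UTC+10:00, so local arrival = 7:51 AM + 10:00 = 5:51 PM on Oct 10.

5:51 PM on Oct 10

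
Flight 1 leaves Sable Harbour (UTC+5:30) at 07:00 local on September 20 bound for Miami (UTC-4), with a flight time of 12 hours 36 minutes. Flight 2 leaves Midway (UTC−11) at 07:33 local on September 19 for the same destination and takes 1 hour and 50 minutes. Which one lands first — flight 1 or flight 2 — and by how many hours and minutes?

the second, by 17 hours 43 minutes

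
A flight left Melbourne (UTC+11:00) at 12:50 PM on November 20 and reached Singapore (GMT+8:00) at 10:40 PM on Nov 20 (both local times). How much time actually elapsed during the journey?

Departure in UTC: 12:50 PM − 11:00 = 1:50 AM on Nov 20.
Arrival in UTC: 10:40 PM − 8:00 = 2:40 PM on Nov 20.
Elapsed = 2:40 PM − 1:50 AM = 12 hours 50 minutes.

12 hours 50 minutes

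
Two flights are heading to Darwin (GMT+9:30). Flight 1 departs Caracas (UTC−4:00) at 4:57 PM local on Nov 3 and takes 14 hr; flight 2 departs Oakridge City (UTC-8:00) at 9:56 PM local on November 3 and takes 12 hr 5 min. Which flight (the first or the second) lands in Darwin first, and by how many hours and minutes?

the first, by 7 hours 4 minutes

Flight 1 in UTC: 4:57 PM + 4:00 = 8:57 PM on Nov 3.
+14 hours → arrive 10:57 AM UTC on Nov 4.
Flight 2 in UTC: 9:56 PM + 8:00 = 5:56 AM on Nov 4.
+12 hours and 5 minutes → arrive 6:01 PM UTC on Nov 4.
Flight 1 lands earlier by 7 hours 4 minutes.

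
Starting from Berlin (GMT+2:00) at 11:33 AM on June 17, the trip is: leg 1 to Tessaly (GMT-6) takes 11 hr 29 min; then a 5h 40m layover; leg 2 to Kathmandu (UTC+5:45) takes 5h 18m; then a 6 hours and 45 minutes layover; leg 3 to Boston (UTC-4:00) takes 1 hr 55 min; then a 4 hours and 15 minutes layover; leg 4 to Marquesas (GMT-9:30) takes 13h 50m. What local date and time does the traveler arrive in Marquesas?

Convert departure to UTC: 11:33 AM − 2:00 = 9:33 AM UTC on Jun 17.
Add 11 hours and 29 minutes leg 1 → 9:02 PM UTC.
Add 5 hours 40 minutes layover in Tessaly → 2:42 AM UTC (Jun 18).
Add 5 hours and 18 minutes leg 2 → 8:00 AM UTC.
Add 6 hours 45 minutes layover in Kathmandu → 2:45 PM UTC.
Add 1 hour 55 minutes leg 3 → 4:40 PM UTC.
Add 4 hours 15 minutes layover in Boston → 8:55 PM UTC.
Add 13 hours and 50 minutes leg 4 → 10:45 AM UTC (Jun 19).
Marquesas is UTC−9:30, so local arrival = 10:45 AM − 9:30 = 1:15 AM on Jun 19.

1:15 AM on June 19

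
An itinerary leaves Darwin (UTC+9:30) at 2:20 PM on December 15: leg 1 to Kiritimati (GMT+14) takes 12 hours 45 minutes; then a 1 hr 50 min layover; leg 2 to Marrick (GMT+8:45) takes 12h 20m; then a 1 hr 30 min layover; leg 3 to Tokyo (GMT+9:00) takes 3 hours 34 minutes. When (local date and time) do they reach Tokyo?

9:49 PM on Dec 16

Convert departure to UTC: 2:20 PM − 9:30 = 4:50 AM UTC on Dec 15.
Add 12 hours 45 minutes leg 1 → 5:35 PM UTC.
Add 1 hour and 50 minutes layover in Kiritimati → 7:25 PM UTC.
Add 12 hours 20 minutes leg 2 → 7:45 AM UTC (Dec 16).
Add 1 hour and 30 minutes layover in Marrick → 9:15 AM UTC.
Add 3 hours 34 minutes leg 3 → 12:49 PM UTC.
Tokyo is UTC+9:00, so local arrival = 12:49 PM + 9:00 = 9:49 PM on Dec 16.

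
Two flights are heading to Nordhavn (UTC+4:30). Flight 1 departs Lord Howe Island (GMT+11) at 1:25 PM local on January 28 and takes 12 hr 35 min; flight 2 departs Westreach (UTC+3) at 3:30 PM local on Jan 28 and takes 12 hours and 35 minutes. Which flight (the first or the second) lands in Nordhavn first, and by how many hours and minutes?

Flight 1 in UTC: 1:25 PM − 11:00 = 2:25 AM on Jan 28.
+12 hours 35 minutes → arrive 3:00 PM UTC on Jan 28.
Flight 2 in UTC: 3:30 PM − 3:00 = 12:30 PM on Jan 28.
+12 hours and 35 minutes → arrive 1:05 AM UTC on Jan 29.
Flight 1 lands earlier by 10 hours 5 minutes.

the first, by 10 hours 5 minutes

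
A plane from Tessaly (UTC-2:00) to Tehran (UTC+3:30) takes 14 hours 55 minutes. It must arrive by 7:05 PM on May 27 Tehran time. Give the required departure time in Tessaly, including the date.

Target arrival in UTC: 7:05 PM − 3:30 = 3:35 PM on May 27.
Subtract 14 hours 55 minutes → departure 12:40 AM UTC on May 27.
Tessaly is UTC−2:00: 12:40 AM − 2:00 = 10:40 PM on May 26.

10:40 PM on May 26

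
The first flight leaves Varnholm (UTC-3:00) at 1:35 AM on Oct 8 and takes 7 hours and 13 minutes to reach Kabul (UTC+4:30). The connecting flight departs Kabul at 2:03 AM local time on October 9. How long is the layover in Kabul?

9 hours 45 minutes

Convert departure to UTC: 1:35 AM + 3:00 = 4:35 AM UTC on Oct 8.
Add 7 hours and 13 minutes flight time → 11:48 AM UTC.
Kabul is UTC+4:30, so local arrival = 11:48 AM + 4:30 = 4:18 PM on Oct 8.
Layover = 2:03 AM − 4:18 PM (+1 day) = 9 hours 45 minutes.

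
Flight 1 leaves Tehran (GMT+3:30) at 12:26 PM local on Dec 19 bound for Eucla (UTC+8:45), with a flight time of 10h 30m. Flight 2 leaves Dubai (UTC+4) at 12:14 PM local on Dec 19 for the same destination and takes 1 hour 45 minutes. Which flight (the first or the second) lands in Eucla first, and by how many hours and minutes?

the second, by 9 hours 27 minutes

Flight 1 in UTC: 12:26 PM − 3:30 = 8:56 AM on Dec 19.
+10 hours 30 minutes → arrive 7:26 PM UTC on Dec 19.
Flight 2 in UTC: 12:14 PM − 4:00 = 8:14 AM on Dec 19.
+1 hour 45 minutes → arrive 9:59 AM UTC on Dec 19.
Flight 2 lands earlier by 9 hours 27 minutes.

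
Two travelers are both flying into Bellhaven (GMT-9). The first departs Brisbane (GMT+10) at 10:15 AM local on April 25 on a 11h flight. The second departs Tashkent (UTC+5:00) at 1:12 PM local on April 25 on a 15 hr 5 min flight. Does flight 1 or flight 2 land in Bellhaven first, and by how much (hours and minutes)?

Flight 1 in UTC: 10:15 AM − 10:00 = 12:15 AM on Apr 25.
+11 hours → arrive 11:15 AM UTC on Apr 25.
Flight 2 in UTC: 1:12 PM − 5:00 = 8:12 AM on Apr 25.
+15 hours 5 minutes → arrive 11:17 PM UTC on Apr 25.
Flight 1 lands earlier by 12 hours 2 minutes.

the first, by 12 hours 2 minutes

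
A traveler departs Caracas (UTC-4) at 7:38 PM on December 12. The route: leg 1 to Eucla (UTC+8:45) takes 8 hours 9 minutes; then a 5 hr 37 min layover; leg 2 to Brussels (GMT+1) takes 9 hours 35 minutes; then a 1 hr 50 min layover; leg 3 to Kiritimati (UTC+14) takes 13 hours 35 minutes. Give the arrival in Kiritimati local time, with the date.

4:24 AM on December 15

Convert departure to UTC: 7:38 PM + 4:00 = 11:38 PM UTC on Dec 12.
Add 8 hours 9 minutes leg 1 → 7:47 AM UTC (Dec 13).
Add 5 hours and 37 minutes layover in Eucla → 1:24 PM UTC.
Add 9 hours and 35 minutes leg 2 → 10:59 PM UTC.
Add 1 hour and 50 minutes layover in Brussels → 12:49 AM UTC (Dec 14).
Add 13 hours and 35 minutes leg 3 → 2:24 PM UTC.
Kiritimati is UTC+14:00, so local arrival = 2:24 PM + 14:00 = 4:24 AM on Dec 15.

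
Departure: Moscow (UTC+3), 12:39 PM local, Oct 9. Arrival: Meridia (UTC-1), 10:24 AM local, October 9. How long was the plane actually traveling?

1 hour 45 minutes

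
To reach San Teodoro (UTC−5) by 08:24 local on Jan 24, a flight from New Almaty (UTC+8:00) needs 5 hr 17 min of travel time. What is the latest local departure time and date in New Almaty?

16:07 on January 24

Target arrival in UTC: 08:24 + 5:00 = 13:24 on Jan 24.
Subtract 5 hours 17 minutes → departure 08:07 UTC on Jan 24.
New Almaty is UTC+8:00: 08:07 + 8:00 = 16:07 on Jan 24.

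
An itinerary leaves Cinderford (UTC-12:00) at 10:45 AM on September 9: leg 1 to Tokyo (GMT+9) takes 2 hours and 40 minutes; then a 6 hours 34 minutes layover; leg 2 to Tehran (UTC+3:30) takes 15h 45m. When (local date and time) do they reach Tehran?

Convert departure to UTC: 10:45 AM + 12:00 = 10:45 PM UTC on Sep 9.
Add 2 hours 40 minutes leg 1 → 1:25 AM UTC (Sep 10).
Add 6 hours and 34 minutes layover in Tokyo → 7:59 AM UTC.
Add 15 hours 45 minutes leg 2 → 11:44 PM UTC.
Tehran is UTC+3:30, so local arrival = 11:44 PM + 3:30 = 3:14 AM on Sep 11.

3:14 AM on Sep 11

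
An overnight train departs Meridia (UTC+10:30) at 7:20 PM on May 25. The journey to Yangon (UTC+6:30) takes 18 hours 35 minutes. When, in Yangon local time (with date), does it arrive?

Convert departure to UTC: 7:20 PM − 10:30 = 8:50 AM UTC on May 25.
Add 18 hours and 35 minutes travel time → 3:25 AM UTC (May 26).
Yangon is UTC+6:30, so local arrival = 3:25 AM + 6:30 = 9:55 AM on May 26.

9:55 AM on May 26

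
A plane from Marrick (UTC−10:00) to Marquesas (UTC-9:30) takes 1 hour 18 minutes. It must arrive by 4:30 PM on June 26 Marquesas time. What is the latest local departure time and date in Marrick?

2:42 PM on June 26

Target arrival in UTC: 4:30 PM + 9:30 = 2:00 AM on Jun 27.
Subtract 1 hour and 18 minutes → departure 12:42 AM UTC on Jun 27.
Marrick is UTC−10:00: 12:42 AM − 10:00 = 2:42 PM on Jun 26.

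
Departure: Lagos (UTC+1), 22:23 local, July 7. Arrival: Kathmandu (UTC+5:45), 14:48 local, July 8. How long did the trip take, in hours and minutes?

11 hours 40 minutes

Kathmandu is 4:45 ahead of Lagos.
Clock-face elapsed time (ignoring zones) is 16 hours 25 minutes.
Actual elapsed = 16 hours 25 minutes − 4:45 = 11 hours 40 minutes.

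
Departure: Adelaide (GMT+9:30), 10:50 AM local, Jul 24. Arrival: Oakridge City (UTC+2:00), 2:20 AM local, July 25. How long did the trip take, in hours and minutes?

23 hours

Departure in UTC: 10:50 AM − 9:30 = 1:20 AM on Jul 24.
Arrival in UTC: 2:20 AM − 2:00 = 12:20 AM on Jul 25.
Elapsed = 12:20 AM − 1:20 AM (+1 day) = 23 hours.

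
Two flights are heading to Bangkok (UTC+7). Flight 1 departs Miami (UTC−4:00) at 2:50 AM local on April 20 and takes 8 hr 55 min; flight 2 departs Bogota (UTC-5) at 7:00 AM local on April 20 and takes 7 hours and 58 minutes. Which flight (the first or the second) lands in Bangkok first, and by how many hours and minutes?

the first, by 4 hours 13 minutes

Flight 1 in UTC: 2:50 AM + 4:00 = 6:50 AM on Apr 20.
+8 hours 55 minutes → arrive 3:45 PM UTC on Apr 20.
Flight 2 in UTC: 7:00 AM + 5:00 = 12:00 PM on Apr 20.
+7 hours and 58 minutes → arrive 7:58 PM UTC on Apr 20.
Flight 1 lands earlier by 4 hours 13 minutes.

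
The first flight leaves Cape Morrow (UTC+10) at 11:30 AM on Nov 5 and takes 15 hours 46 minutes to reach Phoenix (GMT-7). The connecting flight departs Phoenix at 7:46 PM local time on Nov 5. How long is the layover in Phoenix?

Convert departure to UTC: 11:30 AM − 10:00 = 1:30 AM UTC on Nov 5.
Add 15 hours 46 minutes flight time → 5:16 PM UTC.
Phoenix is UTC−7:00, so local arrival = 5:16 PM − 7:00 = 10:16 AM on Nov 5.
Layover = 7:46 PM − 10:16 AM = 9 hours 30 minutes.

9 hours 30 minutes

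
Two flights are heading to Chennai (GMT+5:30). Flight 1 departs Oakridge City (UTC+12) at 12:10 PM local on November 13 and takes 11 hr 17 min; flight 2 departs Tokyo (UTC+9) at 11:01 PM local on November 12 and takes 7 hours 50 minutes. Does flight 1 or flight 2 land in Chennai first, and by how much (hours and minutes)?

the second, by 13 hours 36 minutes

Flight 1 in UTC: 12:10 PM − 12:00 = 12:10 AM on Nov 13.
+11 hours 17 minutes → arrive 11:27 AM UTC on Nov 13.
Flight 2 in UTC: 11:01 PM − 9:00 = 2:01 PM on Nov 12.
+7 hours 50 minutes → arrive 9:51 PM UTC on Nov 12.
Flight 2 lands earlier by 13 hours 36 minutes.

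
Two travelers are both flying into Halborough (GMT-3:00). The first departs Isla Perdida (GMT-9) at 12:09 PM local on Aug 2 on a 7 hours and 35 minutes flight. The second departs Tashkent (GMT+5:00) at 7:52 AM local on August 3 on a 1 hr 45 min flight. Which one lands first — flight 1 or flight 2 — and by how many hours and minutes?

the second, by 7 minutes

Flight 1 in UTC: 12:09 PM + 9:00 = 9:09 PM on Aug 2.
+7 hours and 35 minutes → arrive 4:44 AM UTC on Aug 3.
Flight 2 in UTC: 7:52 AM − 5:00 = 2:52 AM on Aug 3.
+1 hour and 45 minutes → arrive 4:37 AM UTC on Aug 3.
Flight 2 lands earlier by 7 minutes.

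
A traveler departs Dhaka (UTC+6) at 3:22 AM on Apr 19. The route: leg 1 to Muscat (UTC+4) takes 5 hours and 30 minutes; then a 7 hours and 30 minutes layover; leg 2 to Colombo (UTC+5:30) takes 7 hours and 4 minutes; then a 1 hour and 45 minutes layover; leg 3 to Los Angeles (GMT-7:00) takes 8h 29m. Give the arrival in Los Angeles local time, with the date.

Convert departure to UTC: 3:22 AM − 6:00 = 9:22 PM UTC on Apr 18.
Add 5 hours and 30 minutes leg 1 → 2:52 AM UTC (Apr 19).
Add 7 hours and 30 minutes layover in Muscat → 10:22 AM UTC.
Add 7 hours and 4 minutes leg 2 → 5:26 PM UTC.
Add 1 hour and 45 minutes layover in Colombo → 7:11 PM UTC.
Add 8 hours and 29 minutes leg 3 → 3:40 AM UTC (Apr 20).
Los Angeles is UTC−7:00, so local arrival = 3:40 AM − 7:00 = 8:40 PM on Apr 19.

8:40 PM on April 19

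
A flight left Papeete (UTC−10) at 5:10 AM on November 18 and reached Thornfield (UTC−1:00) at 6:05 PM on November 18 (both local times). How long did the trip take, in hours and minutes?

3 hours 55 minutes

Departure in UTC: 5:10 AM + 10:00 = 3:10 PM on Nov 18.
Arrival in UTC: 6:05 PM + 1:00 = 7:05 PM on Nov 18.
Elapsed = 7:05 PM − 3:10 PM = 3 hours 55 minutes.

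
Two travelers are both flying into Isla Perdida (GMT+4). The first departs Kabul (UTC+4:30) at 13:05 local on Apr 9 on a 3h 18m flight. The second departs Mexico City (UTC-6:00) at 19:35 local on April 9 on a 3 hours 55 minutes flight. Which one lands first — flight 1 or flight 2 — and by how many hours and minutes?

the first, by 17 hours 37 minutes

Flight 1 in UTC: 13:05 − 4:30 = 08:35 on Apr 9.
+3 hours and 18 minutes → arrive 11:53 UTC on Apr 9.
Flight 2 in UTC: 19:35 + 6:00 = 01:35 on Apr 10.
+3 hours 55 minutes → arrive 05:30 UTC on Apr 10.
Flight 1 lands earlier by 17 hours 37 minutes.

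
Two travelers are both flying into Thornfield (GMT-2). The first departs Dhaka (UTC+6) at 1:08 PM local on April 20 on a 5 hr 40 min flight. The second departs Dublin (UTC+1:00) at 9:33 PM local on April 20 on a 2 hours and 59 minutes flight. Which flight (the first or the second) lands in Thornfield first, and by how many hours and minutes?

the first, by 10 hours 44 minutes

Flight 1 in UTC: 1:08 PM − 6:00 = 7:08 AM on Apr 20.
+5 hours and 40 minutes → arrive 12:48 PM UTC on Apr 20.
Flight 2 in UTC: 9:33 PM − 1:00 = 8:33 PM on Apr 20.
+2 hours and 59 minutes → arrive 11:32 PM UTC on Apr 20.
Flight 1 lands earlier by 10 hours 44 minutes.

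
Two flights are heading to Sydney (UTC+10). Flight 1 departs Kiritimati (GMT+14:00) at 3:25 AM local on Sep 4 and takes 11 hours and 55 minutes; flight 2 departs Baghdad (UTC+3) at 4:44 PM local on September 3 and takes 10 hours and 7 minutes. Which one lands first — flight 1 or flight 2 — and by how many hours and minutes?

the second, by 1 hour 29 minutes

Flight 1 in UTC: 3:25 AM − 14:00 = 1:25 PM on Sep 3.
+11 hours 55 minutes → arrive 1:20 AM UTC on Sep 4.
Flight 2 in UTC: 4:44 PM − 3:00 = 1:44 PM on Sep 3.
+10 hours 7 minutes → arrive 11:51 PM UTC on Sep 3.
Flight 2 lands earlier by 1 hour 29 minutes.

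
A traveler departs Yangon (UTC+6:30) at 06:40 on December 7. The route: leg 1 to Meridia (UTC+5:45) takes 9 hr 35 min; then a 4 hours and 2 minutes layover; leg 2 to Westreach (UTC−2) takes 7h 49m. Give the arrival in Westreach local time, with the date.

19:36 on December 7

Convert departure to UTC: 06:40 − 6:30 = 00:10 UTC on Dec 7.
Add 9 hours 35 minutes leg 1 → 09:45 UTC.
Add 4 hours and 2 minutes layover in Meridia → 13:47 UTC.
Add 7 hours 49 minutes leg 2 → 21:36 UTC.
Westreach is UTC−2:00, so local arrival = 21:36 − 2:00 = 19:36 on Dec 7.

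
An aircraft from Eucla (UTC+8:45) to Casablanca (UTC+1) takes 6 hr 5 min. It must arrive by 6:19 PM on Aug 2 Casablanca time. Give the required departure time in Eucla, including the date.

7:59 PM on August 2

Target arrival in UTC: 6:19 PM − 1:00 = 5:19 PM on Aug 2.
Subtract 6 hours 5 minutes → departure 11:14 AM UTC on Aug 2.
Eucla is UTC+8:45: 11:14 AM + 8:45 = 7:59 PM on Aug 2.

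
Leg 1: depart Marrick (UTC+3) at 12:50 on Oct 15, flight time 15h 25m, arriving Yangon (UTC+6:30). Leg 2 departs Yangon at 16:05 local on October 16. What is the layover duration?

8 hours 20 minutes

Convert departure to UTC: 12:50 − 3:00 = 09:50 UTC on Oct 15.
Add 15 hours 25 minutes flight time → 01:15 UTC (Oct 16).
Yangon is UTC+6:30, so local arrival = 01:15 + 6:30 = 07:45 on Oct 16.
Layover = 16:05 − 07:45 = 8 hours 20 minutes.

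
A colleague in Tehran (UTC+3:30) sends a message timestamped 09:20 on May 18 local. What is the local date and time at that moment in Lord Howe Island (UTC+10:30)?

In UTC: 09:20 − 3:30 = 05:50 on May 18.
Lord Howe Island is UTC+10:30: 05:50 + 10:30 = 16:20 on May 18.

16:20 on May 18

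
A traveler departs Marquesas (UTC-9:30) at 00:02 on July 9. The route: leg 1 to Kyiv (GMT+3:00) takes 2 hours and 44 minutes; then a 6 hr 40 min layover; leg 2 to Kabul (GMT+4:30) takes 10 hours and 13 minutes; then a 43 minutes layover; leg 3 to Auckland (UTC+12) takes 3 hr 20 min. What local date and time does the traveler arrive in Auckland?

21:12 on July 10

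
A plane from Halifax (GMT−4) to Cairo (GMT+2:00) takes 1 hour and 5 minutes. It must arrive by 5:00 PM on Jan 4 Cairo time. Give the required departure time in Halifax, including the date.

Target arrival in UTC: 5:00 PM − 2:00 = 3:00 PM on Jan 4.
Subtract 1 hour 5 minutes → departure 1:55 PM UTC on Jan 4.
Halifax is UTC−4:00: 1:55 PM − 4:00 = 9:55 AM on Jan 4.

9:55 AM on Jan 4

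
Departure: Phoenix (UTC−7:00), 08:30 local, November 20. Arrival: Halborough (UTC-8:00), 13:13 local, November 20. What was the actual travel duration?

5 hours 43 minutes

Halborough is 1:00 behind Phoenix.
Clock-face elapsed time (ignoring zones) is 4 hours 43 minutes.
Actual elapsed = 4 hours 43 minutes + 1:00 = 5 hours 43 minutes.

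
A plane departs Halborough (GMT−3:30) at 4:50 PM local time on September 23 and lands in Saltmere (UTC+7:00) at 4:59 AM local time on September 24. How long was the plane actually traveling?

1 hour 39 minutes

Saltmere is 10:30 ahead of Halborough.
Clock-face elapsed time (ignoring zones) is 12 hours 9 minutes.
Actual elapsed = 12 hours 9 minutes − 10:30 = 1 hour 39 minutes.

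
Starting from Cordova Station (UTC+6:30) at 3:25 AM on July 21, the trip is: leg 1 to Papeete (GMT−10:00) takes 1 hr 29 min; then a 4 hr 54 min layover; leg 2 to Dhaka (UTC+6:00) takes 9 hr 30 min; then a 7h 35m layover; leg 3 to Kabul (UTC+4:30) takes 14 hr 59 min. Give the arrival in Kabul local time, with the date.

Convert departure to UTC: 3:25 AM − 6:30 = 8:55 PM UTC on Jul 20.
Add 1 hour 29 minutes leg 1 → 10:24 PM UTC.
Add 4 hours 54 minutes layover in Papeete → 3:18 AM UTC (Jul 21).
Add 9 hours and 30 minutes leg 2 → 12:48 PM UTC.
Add 7 hours and 35 minutes layover in Dhaka → 8:23 PM UTC.
Add 14 hours and 59 minutes leg 3 → 11:22 AM UTC (Jul 22).
Kabul is UTC+4:30, so local arrival = 11:22 AM + 4:30 = 3:52 PM on Jul 22.

3:52 PM on July 22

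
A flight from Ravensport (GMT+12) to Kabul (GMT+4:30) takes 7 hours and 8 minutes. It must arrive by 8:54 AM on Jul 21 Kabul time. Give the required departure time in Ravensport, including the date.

Target arrival in UTC: 8:54 AM − 4:30 = 4:24 AM on Jul 21.
Subtract 7 hours and 8 minutes → departure 9:16 PM UTC on Jul 20.
Ravensport is UTC+12:00: 9:16 PM + 12:00 = 9:16 AM on Jul 21.

9:16 AM on July 21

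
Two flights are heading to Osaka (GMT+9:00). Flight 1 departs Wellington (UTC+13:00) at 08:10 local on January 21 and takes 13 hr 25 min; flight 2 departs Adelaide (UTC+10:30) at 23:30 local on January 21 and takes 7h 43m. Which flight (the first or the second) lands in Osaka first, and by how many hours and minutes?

Flight 1 in UTC: 08:10 − 13:00 = 19:10 on Jan 20.
+13 hours and 25 minutes → arrive 08:35 UTC on Jan 21.
Flight 2 in UTC: 23:30 − 10:30 = 13:00 on Jan 21.
+7 hours and 43 minutes → arrive 20:43 UTC on Jan 21.
Flight 1 lands earlier by 12 hours 8 minutes.

the first, by 12 hours 8 minutes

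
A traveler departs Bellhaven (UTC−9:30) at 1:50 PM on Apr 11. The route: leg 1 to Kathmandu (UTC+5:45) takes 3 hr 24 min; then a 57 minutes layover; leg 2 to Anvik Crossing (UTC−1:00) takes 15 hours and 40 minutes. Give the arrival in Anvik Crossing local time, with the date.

6:21 PM on Apr 12

Convert departure to UTC: 1:50 PM + 9:30 = 11:20 PM UTC on Apr 11.
Add 3 hours and 24 minutes leg 1 → 2:44 AM UTC (Apr 12).
Add 57 minutes layover in Kathmandu → 3:41 AM UTC.
Add 15 hours 40 minutes leg 2 → 7:21 PM UTC.
Anvik Crossing is UTC−1:00, so local arrival = 7:21 PM − 1:00 = 6:21 PM on Apr 12.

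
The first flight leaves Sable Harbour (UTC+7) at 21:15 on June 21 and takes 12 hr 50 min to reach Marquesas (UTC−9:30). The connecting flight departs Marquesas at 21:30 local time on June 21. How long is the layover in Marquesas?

3 hours 55 minutes

Convert departure to UTC: 21:15 − 7:00 = 14:15 UTC on Jun 21.
Add 12 hours 50 minutes flight time → 03:05 UTC (Jun 22).
Marquesas is UTC−9:30, so local arrival = 03:05 − 9:30 = 17:35 on Jun 21.
Layover = 21:30 − 17:35 = 3 hours 55 minutes.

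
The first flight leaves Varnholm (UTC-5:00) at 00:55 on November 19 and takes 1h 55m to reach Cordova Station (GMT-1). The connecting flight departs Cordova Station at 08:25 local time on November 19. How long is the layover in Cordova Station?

Convert departure to UTC: 00:55 + 5:00 = 05:55 UTC on Nov 19.
Add 1 hour 55 minutes flight time → 07:50 UTC.
Cordova Station is UTC−1:00, so local arrival = 07:50 − 1:00 = 06:50 on Nov 19.
Layover = 08:25 − 06:50 = 1 hour 35 minutes.

1 hour 35 minutes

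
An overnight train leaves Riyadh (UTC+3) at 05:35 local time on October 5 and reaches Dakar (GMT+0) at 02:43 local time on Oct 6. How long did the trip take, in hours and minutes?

24 hours 8 minutes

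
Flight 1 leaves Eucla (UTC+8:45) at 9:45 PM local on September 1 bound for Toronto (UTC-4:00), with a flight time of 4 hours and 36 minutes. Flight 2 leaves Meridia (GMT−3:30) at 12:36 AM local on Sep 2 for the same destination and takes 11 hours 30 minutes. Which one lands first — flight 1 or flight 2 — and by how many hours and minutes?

the first, by 22 hours

Flight 1 in UTC: 9:45 PM − 8:45 = 1:00 PM on Sep 1.
+4 hours and 36 minutes → arrive 5:36 PM UTC on Sep 1.
Flight 2 in UTC: 12:36 AM + 3:30 = 4:06 AM on Sep 2.
+11 hours and 30 minutes → arrive 3:36 PM UTC on Sep 2.
Flight 1 lands earlier by 22 hours.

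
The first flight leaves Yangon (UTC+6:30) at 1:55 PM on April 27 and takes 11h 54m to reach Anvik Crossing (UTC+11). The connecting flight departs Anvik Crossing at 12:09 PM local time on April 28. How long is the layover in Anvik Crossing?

Convert departure to UTC: 1:55 PM − 6:30 = 7:25 AM UTC on Apr 27.
Add 11 hours and 54 minutes flight time → 7:19 PM UTC.
Anvik Crossing is UTC+11:00, so local arrival = 7:19 PM + 11:00 = 6:19 AM on Apr 28.
Layover = 12:09 PM − 6:19 AM = 5 hours 50 minutes.

5 hours 50 minutes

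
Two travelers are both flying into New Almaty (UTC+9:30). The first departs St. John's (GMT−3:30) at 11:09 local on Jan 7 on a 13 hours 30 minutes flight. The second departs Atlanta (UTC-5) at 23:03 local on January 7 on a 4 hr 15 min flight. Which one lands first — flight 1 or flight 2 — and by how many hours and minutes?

the first, by 4 hours 9 minutes

Flight 1 in UTC: 11:09 + 3:30 = 14:39 on Jan 7.
+13 hours 30 minutes → arrive 04:09 UTC on Jan 8.
Flight 2 in UTC: 23:03 + 5:00 = 04:03 on Jan 8.
+4 hours and 15 minutes → arrive 08:18 UTC on Jan 8.
Flight 1 lands earlier by 4 hours 9 minutes.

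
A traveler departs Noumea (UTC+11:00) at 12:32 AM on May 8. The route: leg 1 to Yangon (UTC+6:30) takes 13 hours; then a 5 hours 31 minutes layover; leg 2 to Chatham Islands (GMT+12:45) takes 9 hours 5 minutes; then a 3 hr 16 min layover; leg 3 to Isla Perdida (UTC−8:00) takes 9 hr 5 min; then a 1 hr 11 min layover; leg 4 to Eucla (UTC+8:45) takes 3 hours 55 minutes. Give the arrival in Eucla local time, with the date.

7:20 PM on May 9

Convert departure to UTC: 12:32 AM − 11:00 = 1:32 PM UTC on May 7.
Add 13 hours leg 1 → 2:32 AM UTC (May 8).
Add 5 hours 31 minutes layover in Yangon → 8:03 AM UTC.
Add 9 hours 5 minutes leg 2 → 5:08 PM UTC.
Add 3 hours and 16 minutes layover in Chatham Islands → 8:24 PM UTC.
Add 9 hours 5 minutes leg 3 → 5:29 AM UTC (May 9).
Add 1 hour 11 minutes layover in Isla Perdida → 6:40 AM UTC.
Add 3 hours 55 minutes leg 4 → 10:35 AM UTC.
Eucla is UTC+8:45, so local arrival = 10:35 AM + 8:45 = 7:20 PM on May 9.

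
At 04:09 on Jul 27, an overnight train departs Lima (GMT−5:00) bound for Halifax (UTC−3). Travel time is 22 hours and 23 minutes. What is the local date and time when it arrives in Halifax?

Halifax is 2:00 ahead of Lima.
After 22 hours and 23 minutes it is 02:32 (Jul 28) in Lima.
Shift by the zone difference: 02:32 + 2:00 = 04:32 on Jul 28 in Halifax.

04:32 on July 28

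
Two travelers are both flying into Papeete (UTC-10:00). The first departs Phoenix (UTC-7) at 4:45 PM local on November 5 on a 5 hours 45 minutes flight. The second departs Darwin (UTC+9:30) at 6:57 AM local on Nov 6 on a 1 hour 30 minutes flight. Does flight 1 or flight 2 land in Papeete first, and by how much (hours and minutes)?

Flight 1 in UTC: 4:45 PM + 7:00 = 11:45 PM on Nov 5.
+5 hours 45 minutes → arrive 5:30 AM UTC on Nov 6.
Flight 2 in UTC: 6:57 AM − 9:30 = 9:27 PM on Nov 5.
+1 hour 30 minutes → arrive 10:57 PM UTC on Nov 5.
Flight 2 lands earlier by 6 hours 33 minutes.

the second, by 6 hours 33 minutes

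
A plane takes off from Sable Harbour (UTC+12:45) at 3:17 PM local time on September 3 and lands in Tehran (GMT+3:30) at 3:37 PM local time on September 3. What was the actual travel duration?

9 hours 35 minutes

Tehran is 9:15 behind Sable Harbour.
Clock-face elapsed time (ignoring zones) is 20 minutes.
Actual elapsed = 20 minutes + 9:15 = 9 hours 35 minutes.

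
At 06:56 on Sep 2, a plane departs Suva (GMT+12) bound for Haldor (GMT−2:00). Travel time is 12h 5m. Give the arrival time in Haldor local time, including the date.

05:01 on September 2

Convert departure to UTC: 06:56 − 12:00 = 18:56 UTC on Sep 1.
Add 12 hours 5 minutes travel time → 07:01 UTC (Sep 2).
Haldor is UTC−2:00, so local arrival = 07:01 − 2:00 = 05:01 on Sep 2.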